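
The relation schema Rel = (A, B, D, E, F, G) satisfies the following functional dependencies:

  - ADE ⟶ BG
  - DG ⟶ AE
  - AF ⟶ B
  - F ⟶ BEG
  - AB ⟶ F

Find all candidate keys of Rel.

{D, F}⁺: F→BEG adds B, E, G; DG→AE adds A → {A, B, D, E, F, G}.
{D, G}⁺: DG→AE adds A, E; ADE→BG adds B; AB→F adds F → {A, B, D, E, F, G}.
{A, B, D}⁺: AB→F adds F; F→BEG adds E, G → {A, B, D, E, F, G}.
{A, D, E}⁺: ADE→BG adds B, G; AB→F adds F → {A, B, D, E, F, G}.
Any other superkey contains one of these as a subset, so there are no further candidate keys.

{D, F}; {D, G}; {A, B, D}; {A, D, E}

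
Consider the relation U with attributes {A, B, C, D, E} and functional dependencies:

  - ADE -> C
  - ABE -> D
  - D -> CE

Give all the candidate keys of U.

Attributes A, B never appear on any right-hand side, so every candidate key must contain {A, B}.
{A, B}⁺ = {A, B}, which is not all of the schema, so we must add further attributes.
{A, B, D}⁺: D→CE adds C, E → {A, B, C, D, E}. Minimal: {B, D}⁺ = {B, C, D, E}; {A, D}⁺ = {A, C, D, E}; {A, B}⁺ = {A, B} — none reach the full schema.
{A, B, E}⁺: ABE→D adds D; D→CE adds C → {A, B, C, D, E}. Minimal: {B, E}⁺ = {B, E}; {A, E}⁺ = {A, E}; {A, B}⁺ = {A, B} — none reach the full schema.

{A, B, D}, {A, B, E}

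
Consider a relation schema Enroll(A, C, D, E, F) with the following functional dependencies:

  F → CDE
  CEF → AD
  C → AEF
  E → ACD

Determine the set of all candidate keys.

{C}⁺: C→AEF adds A, E, F; E→ACD adds D → {A, C, D, E, F}.
{E}⁺: E→ACD adds A, C, D; C→AEF adds F → {A, C, D, E, F}.
{F}⁺: F→CDE adds C, D, E; CEF→AD adds A → {A, C, D, E, F}.

{C}; {E}; {F}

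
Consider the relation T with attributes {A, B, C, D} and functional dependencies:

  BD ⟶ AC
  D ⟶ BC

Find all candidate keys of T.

{D}

Attribute D never appears on the right-hand side of any dependency, so D must belong to every candidate key.
{D}⁺ = {A, B, C, D}, which is all of the schema, so {D} is the only candidate key.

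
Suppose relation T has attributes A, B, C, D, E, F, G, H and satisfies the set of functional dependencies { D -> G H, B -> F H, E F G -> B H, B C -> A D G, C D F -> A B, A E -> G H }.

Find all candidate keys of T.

{B, C, E}; {A, C, E, F}; {C, D, E, F}; {C, E, F, G}

Attributes C, E never appear on any right-hand side, so every candidate key must contain {C, E}.
{C, E}⁺ = {C, E}, which is not all of the schema, so we must add further attributes.
{B, C, E}⁺: B→FH adds F, H; BC→ADG adds A, D, G → {A, B, C, D, E, F, G, H}. Minimal: {C, E}⁺ = {C, E}; {B, E}⁺ = {B, E, F, H}; {B, C}⁺ = {A, B, C, D, F, G, H} — none reach the full schema.
{A, C, E, F}⁺: AE→GH adds G, H; EFG→BH adds B; BC→ADG adds D → {A, B, C, D, E, F, G, H}. Minimal: {C, E, F}⁺ = {C, E, F}; {A, E, F}⁺ = {A, B, E, F, G, H}; {A, C, F}⁺ = {A, C, F}; … — none reach the full schema.
{C, D, E, F}⁺: D→GH adds G, H; EFG→BH adds B; BC→ADG adds A → {A, B, C, D, E, F, G, H}. Minimal: {D, E, F}⁺ = {B, D, E, F, G, H}; {C, E, F}⁺ = {C, E, F}; {C, D, F}⁺ = {A, B, C, D, F, G, H}; … — none reach the full schema.
{C, E, F, G}⁺: EFG→BH adds B, H; BC→ADG adds A, D → {A, B, C, D, E, F, G, H}. Minimal: {E, F, G}⁺ = {B, E, F, G, H}; {C, F, G}⁺ = {C, F, G}; {C, E, G}⁺ = {C, E, G}; … — none reach the full schema.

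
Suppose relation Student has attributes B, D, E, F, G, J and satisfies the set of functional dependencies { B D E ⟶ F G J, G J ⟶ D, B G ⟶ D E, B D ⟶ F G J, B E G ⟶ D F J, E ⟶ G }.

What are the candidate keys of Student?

BD, BE, BG

Attribute B never appears on the right-hand side of any dependency, so B must belong to every candidate key.
{B}⁺ = {B}, which is not all of the schema, so we must add further attributes.
{B, D}⁺: BD→FGJ adds F, G, J; BG→DE adds E → {B, D, E, F, G, J}.
{B, E}⁺: E→G adds G; BG→DE adds D; BD→FGJ adds F, J → {B, D, E, F, G, J}.
{B, G}⁺: BG→DE adds D, E; BD→FGJ adds F, J → {B, D, E, F, G, J}.
Any other superkey contains one of these as a subset, so there are no further candidate keys.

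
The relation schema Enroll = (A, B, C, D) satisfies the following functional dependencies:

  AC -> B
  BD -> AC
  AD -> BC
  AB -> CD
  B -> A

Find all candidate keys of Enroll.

{B}⁺: B→A adds A; AB→CD adds C, D → {A, B, C, D}.
{A, C}⁺: AC→B adds B; AB→CD adds D → {A, B, C, D}. Minimal: {C}⁺ = {C}; {A}⁺ = {A} — none reach the full schema.
{A, D}⁺: AD→BC adds B, C → {A, B, C, D}. Minimal: {D}⁺ = {D}; {A}⁺ = {A} — none reach the full schema.
Any other superkey contains one of these as a subset, so there are no further candidate keys.

(B), (A, C), (A, D)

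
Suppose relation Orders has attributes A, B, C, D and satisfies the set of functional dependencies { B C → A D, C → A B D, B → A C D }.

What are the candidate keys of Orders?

(B), (C)

{B}⁺: B→ACD adds A, C, D → {A, B, C, D}.
{C}⁺: C→ABD adds A, B, D → {A, B, C, D}.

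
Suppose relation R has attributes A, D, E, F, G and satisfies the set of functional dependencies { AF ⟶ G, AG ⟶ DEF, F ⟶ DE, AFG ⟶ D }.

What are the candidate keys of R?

Attribute A never appears on the right-hand side of any dependency, so A must belong to every candidate key.
{A}⁺ = {A}, which is not all of the schema, so we must add further attributes.
{A, F}⁺: AF→G adds G; AG→DEF adds D, E → {A, D, E, F, G}. Minimal: {F}⁺ = {D, E, F}; {A}⁺ = {A} — none reach the full schema.
{A, G}⁺: AG→DEF adds D, E, F → {A, D, E, F, G}. Minimal: {G}⁺ = {G}; {A}⁺ = {A} — none reach the full schema.

AF, AG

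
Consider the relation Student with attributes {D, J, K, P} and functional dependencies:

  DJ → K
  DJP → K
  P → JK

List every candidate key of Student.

{D, P}

Attributes D, P never appear on any right-hand side, so every candidate key must contain {D, P}.
{D, P}⁺ = {D, J, K, P}, which is all of the schema, so {D, P} is the only candidate key.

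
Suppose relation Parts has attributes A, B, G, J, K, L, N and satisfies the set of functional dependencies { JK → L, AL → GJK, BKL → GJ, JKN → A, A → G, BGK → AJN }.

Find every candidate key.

(A, B, K), (A, B, L), (B, G, K), (B, J, K), (B, K, L)

{A, B, K}⁺: A→G adds G; BGK→AJN adds J, N; JK→L adds L → {A, B, G, J, K, L, N}. Minimal: {B, K}⁺ = {B, K}; {A, K}⁺ = {A, G, K}; {A, B}⁺ = {A, B, G} — none reach the full schema.
{A, B, L}⁺: AL→GJK adds G, J, K; BGK→AJN adds N → {A, B, G, J, K, L, N}. Minimal: {B, L}⁺ = {B, L}; {A, L}⁺ = {A, G, J, K, L}; {A, B}⁺ = {A, B, G} — none reach the full schema.
{B, G, K}⁺: BGK→AJN adds A, J, N; JK→L adds L → {A, B, G, J, K, L, N}. Minimal: {G, K}⁺ = {G, K}; {B, K}⁺ = {B, K}; {B, G}⁺ = {B, G} — none reach the full schema.
{B, J, K}⁺: JK→L adds L; BKL→GJ adds G; BGK→AJN adds A, N → {A, B, G, J, K, L, N}. Minimal: {J, K}⁺ = {J, K, L}; {B, K}⁺ = {B, K}; {B, J}⁺ = {B, J} — none reach the full schema.
{B, K, L}⁺: BKL→GJ adds G, J; BGK→AJN adds A, N → {A, B, G, J, K, L, N}. Minimal: {K, L}⁺ = {K, L}; {B, L}⁺ = {B, L}; {B, K}⁺ = {B, K} — none reach the full schema.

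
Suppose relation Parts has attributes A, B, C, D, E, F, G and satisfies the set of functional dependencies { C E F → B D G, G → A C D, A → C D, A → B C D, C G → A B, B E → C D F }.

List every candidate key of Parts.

{A, E}, {B, E}, {E, G}, {C, E, F}

Attribute E never appears on the right-hand side of any dependency, so E must belong to every candidate key.
{E}⁺ = {E}, which is not all of the schema, so we must add further attributes.
{A, E}⁺: A→CD adds C, D; A→BCD adds B; BE→CDF adds F; CEF→BDG adds G → {A, B, C, D, E, F, G}. Minimal: {E}⁺ = {E}; {A}⁺ = {A, B, C, D} — none reach the full schema.
{B, E}⁺: BE→CDF adds C, D, F; CEF→BDG adds G; G→ACD adds A → {A, B, C, D, E, F, G}. Minimal: {E}⁺ = {E}; {B}⁺ = {B} — none reach the full schema.
{E, G}⁺: G→ACD adds A, C, D; A→BCD adds B; BE→CDF adds F → {A, B, C, D, E, F, G}. Minimal: {G}⁺ = {A, B, C, D, G}; {E}⁺ = {E} — none reach the full schema.
{C, E, F}⁺: CEF→BDG adds B, D, G; G→ACD adds A → {A, B, C, D, E, F, G}. Minimal: {E, F}⁺ = {E, F}; {C, F}⁺ = {C, F}; {C, E}⁺ = {C, E} — none reach the full schema.
Any other superkey contains one of these as a subset, so there are no further candidate keys.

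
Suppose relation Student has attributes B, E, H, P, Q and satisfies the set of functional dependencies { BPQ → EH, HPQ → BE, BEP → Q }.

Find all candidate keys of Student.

Attribute P never appears on the right-hand side of any dependency, so P must belong to every candidate key.
{P}⁺ = {P}, which is not all of the schema, so we must add further attributes.
{B, E, P}⁺: BEP→Q adds Q; BPQ→EH adds H → {B, E, H, P, Q}.
{B, P, Q}⁺: BPQ→EH adds E, H → {B, E, H, P, Q}.
{H, P, Q}⁺: HPQ→BE adds B, E → {B, E, H, P, Q}.
Any other superkey contains one of these as a subset, so there are no further candidate keys.

{B, E, P}; {B, P, Q}; {H, P, Q}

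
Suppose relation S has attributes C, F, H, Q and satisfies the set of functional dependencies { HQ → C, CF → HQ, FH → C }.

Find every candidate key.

(C, F), (F, H)

Attribute F never appears on the right-hand side of any dependency, so F must belong to every candidate key.
{F}⁺ = {F}, which is not all of the schema, so we must add further attributes.
{C, F}⁺: CF→HQ adds H, Q → {C, F, H, Q}. Minimal: {F}⁺ = {F}; {C}⁺ = {C} — none reach the full schema.
{F, H}⁺: FH→C adds C; CF→HQ adds Q → {C, F, H, Q}. Minimal: {H}⁺ = {H}; {F}⁺ = {F} — none reach the full schema.
Any other superkey contains one of these as a subset, so there are no further candidate keys.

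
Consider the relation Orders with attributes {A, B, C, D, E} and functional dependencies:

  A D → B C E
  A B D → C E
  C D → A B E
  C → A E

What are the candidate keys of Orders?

{A, D}, {C, D}

Attribute D never appears on the right-hand side of any dependency, so D must belong to every candidate key.
{D}⁺ = {D}, which is not all of the schema, so we must add further attributes.
{A, D}⁺: AD→BCE adds B, C, E → {A, B, C, D, E}. Minimal: {D}⁺ = {D}; {A}⁺ = {A} — none reach the full schema.
{C, D}⁺: CD→ABE adds A, B, E → {A, B, C, D, E}. Minimal: {D}⁺ = {D}; {C}⁺ = {A, C, E} — none reach the full schema.
Any other superkey contains one of these as a subset, so there are no further candidate keys.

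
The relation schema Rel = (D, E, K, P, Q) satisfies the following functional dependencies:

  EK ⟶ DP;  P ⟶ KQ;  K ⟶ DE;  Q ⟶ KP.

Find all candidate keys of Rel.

{K}⁺: K→DE adds D, E; EK→DP adds P; P→KQ adds Q → {D, E, K, P, Q}.
{P}⁺: P→KQ adds K, Q; K→DE adds D, E → {D, E, K, P, Q}.
{Q}⁺: Q→KP adds K, P; K→DE adds D, E → {D, E, K, P, Q}.

(K); (P); (Q)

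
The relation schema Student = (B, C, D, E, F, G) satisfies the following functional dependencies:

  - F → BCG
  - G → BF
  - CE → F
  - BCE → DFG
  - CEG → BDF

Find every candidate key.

Attribute E never appears on the right-hand side of any dependency, so E must belong to every candidate key.
{E}⁺ = {E}, which is not all of the schema, so we must add further attributes.
{C, E}⁺: CE→F adds F; F→BCG adds B, G; BCE→DFG adds D → {B, C, D, E, F, G}. Minimal: {E}⁺ = {E}; {C}⁺ = {C} — none reach the full schema.
{E, F}⁺: F→BCG adds B, C, G; BCE→DFG adds D → {B, C, D, E, F, G}. Minimal: {F}⁺ = {B, C, F, G}; {E}⁺ = {E} — none reach the full schema.
{E, G}⁺: G→BF adds B, F; F→BCG adds C; BCE→DFG adds D → {B, C, D, E, F, G}. Minimal: {G}⁺ = {B, C, F, G}; {E}⁺ = {E} — none reach the full schema.

(C, E), (E, F), (E, G)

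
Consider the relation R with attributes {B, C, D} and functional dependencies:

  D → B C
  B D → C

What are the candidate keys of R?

{D}⁺: D→BC adds B, C → {B, C, D}.

D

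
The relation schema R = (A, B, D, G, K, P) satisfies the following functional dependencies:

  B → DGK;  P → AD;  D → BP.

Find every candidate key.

{B}⁺: B→DGK adds D, G, K; D→BP adds P; P→AD adds A → {A, B, D, G, K, P}.
{D}⁺: D→BP adds B, P; B→DGK adds G, K; P→AD adds A → {A, B, D, G, K, P}.
{P}⁺: P→AD adds A, D; D→BP adds B; B→DGK adds G, K → {A, B, D, G, K, P}.
Any other superkey contains one of these as a subset, so there are no further candidate keys.

{B}, {D}, {P}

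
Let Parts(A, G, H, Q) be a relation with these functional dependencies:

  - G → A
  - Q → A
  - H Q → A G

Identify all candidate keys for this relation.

{H, Q}⁺: Q→A adds A; HQ→AG adds G → {A, G, H, Q}. Minimal: {Q}⁺ = {A, Q}; {H}⁺ = {H} — none reach the full schema.
No other minimal superkey exists.

(H, Q)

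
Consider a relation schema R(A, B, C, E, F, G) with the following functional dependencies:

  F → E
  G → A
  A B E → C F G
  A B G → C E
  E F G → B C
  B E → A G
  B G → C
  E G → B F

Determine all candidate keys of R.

{B, E}, {B, F}, {B, G}, {E, G}, {F, G}

{B, E}⁺: BE→AG adds A, G; BG→C adds C; EG→BF adds F → {A, B, C, E, F, G}. Minimal: {E}⁺ = {E}; {B}⁺ = {B} — none reach the full schema.
{B, F}⁺: F→E adds E; BE→AG adds A, G; BG→C adds C → {A, B, C, E, F, G}. Minimal: {F}⁺ = {E, F}; {B}⁺ = {B} — none reach the full schema.
{B, G}⁺: G→A adds A; ABG→CE adds C, E; EG→BF adds F → {A, B, C, E, F, G}. Minimal: {G}⁺ = {A, G}; {B}⁺ = {B} — none reach the full schema.
{E, G}⁺: G→A adds A; EG→BF adds B, F; ABE→CFG adds C → {A, B, C, E, F, G}. Minimal: {G}⁺ = {A, G}; {E}⁺ = {E} — none reach the full schema.
{F, G}⁺: F→E adds E; G→A adds A; EFG→BC adds B, C → {A, B, C, E, F, G}. Minimal: {G}⁺ = {A, G}; {F}⁺ = {E, F} — none reach the full schema.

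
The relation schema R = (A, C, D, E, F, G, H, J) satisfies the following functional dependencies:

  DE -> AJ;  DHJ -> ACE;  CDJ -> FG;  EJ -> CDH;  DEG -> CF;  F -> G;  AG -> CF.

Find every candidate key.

{D, E}⁺: DE→AJ adds A, J; EJ→CDH adds C, H; CDJ→FG adds F, G → {A, C, D, E, F, G, H, J}. Minimal: {E}⁺ = {E}; {D}⁺ = {D} — none reach the full schema.
{E, J}⁺: EJ→CDH adds C, D, H; DE→AJ adds A; CDJ→FG adds F, G → {A, C, D, E, F, G, H, J}. Minimal: {J}⁺ = {J}; {E}⁺ = {E} — none reach the full schema.
{D, H, J}⁺: DHJ→ACE adds A, C, E; CDJ→FG adds F, G → {A, C, D, E, F, G, H, J}. Minimal: {H, J}⁺ = {H, J}; {D, J}⁺ = {D, J}; {D, H}⁺ = {D, H} — none reach the full schema.

{D, E}, {E, J}, {D, H, J}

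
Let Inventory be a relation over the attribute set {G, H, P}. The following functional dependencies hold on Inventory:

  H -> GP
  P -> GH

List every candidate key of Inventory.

{H}⁺: H→GP adds G, P → {G, H, P}.
{P}⁺: P→GH adds G, H → {G, H, P}.

{H}, {P}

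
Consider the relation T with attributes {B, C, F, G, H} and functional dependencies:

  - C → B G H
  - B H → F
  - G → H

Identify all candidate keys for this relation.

(C)

{C}⁺: C→BGH adds B, G, H; BH→F adds F → {B, C, F, G, H}.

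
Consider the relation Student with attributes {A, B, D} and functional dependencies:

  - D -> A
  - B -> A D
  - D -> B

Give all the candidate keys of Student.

{B}⁺: B→AD adds A, D → {A, B, D}.
{D}⁺: D→A adds A; D→B adds B → {A, B, D}.
Any other superkey contains one of these as a subset, so there are no further candidate keys.

B, D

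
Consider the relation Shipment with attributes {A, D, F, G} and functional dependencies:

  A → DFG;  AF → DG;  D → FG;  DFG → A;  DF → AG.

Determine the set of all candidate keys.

{A}, {D}

{A}⁺: A→DFG adds D, F, G → {A, D, F, G}.
{D}⁺: D→FG adds F, G; DFG→A adds A → {A, D, F, G}.
Any other superkey contains one of these as a subset, so there are no further candidate keys.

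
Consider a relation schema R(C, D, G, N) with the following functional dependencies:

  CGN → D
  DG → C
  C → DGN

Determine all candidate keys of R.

(C); (D, G)

{C}⁺: C→DGN adds D, G, N → {C, D, G, N}.
{D, G}⁺: DG→C adds C; C→DGN adds N → {C, D, G, N}. Minimal: {G}⁺ = {G}; {D}⁺ = {D} — none reach the full schema.
Any other superkey contains one of these as a subset, so there are no further candidate keys.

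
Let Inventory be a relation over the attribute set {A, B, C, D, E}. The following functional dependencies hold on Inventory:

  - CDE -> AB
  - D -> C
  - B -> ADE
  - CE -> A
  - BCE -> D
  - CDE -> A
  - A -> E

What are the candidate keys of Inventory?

{B}⁺: B→ADE adds A, D, E; D→C adds C → {A, B, C, D, E}.
{A, D}⁺: D→C adds C; A→E adds E; CDE→AB adds B → {A, B, C, D, E}. Minimal: {D}⁺ = {C, D}; {A}⁺ = {A, E} — none reach the full schema.
{D, E}⁺: D→C adds C; CE→A adds A; CDE→AB adds B → {A, B, C, D, E}. Minimal: {E}⁺ = {E}; {D}⁺ = {C, D} — none reach the full schema.
Any other superkey contains one of these as a subset, so there are no further candidate keys.

{B}, {A, D}, {D, E}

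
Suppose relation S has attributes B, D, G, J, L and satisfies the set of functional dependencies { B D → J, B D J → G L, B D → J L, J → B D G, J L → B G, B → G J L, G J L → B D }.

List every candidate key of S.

(B), (J)

{B}⁺: B→GJL adds G, J, L; GJL→BD adds D → {B, D, G, J, L}.
{J}⁺: J→BDG adds B, D, G; B→GJL adds L → {B, D, G, J, L}.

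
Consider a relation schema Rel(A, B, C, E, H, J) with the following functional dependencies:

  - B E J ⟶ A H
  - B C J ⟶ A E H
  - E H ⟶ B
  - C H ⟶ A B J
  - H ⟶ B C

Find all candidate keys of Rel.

{H}⁺: H→BC adds B, C; CH→ABJ adds A, J; BCJ→AEH adds E → {A, B, C, E, H, J}.
{B, C, J}⁺: BCJ→AEH adds A, E, H → {A, B, C, E, H, J}.
{B, E, J}⁺: BEJ→AH adds A, H; H→BC adds C → {A, B, C, E, H, J}.

H, BCJ, BEJ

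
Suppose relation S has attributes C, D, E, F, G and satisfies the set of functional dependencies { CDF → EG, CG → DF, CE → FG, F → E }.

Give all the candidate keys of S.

{C, E}, {C, F}, {C, G}

Attribute C never appears on the right-hand side of any dependency, so C must belong to every candidate key.
{C}⁺ = {C}, which is not all of the schema, so we must add further attributes.
{C, E}⁺: CE→FG adds F, G; CG→DF adds D → {C, D, E, F, G}.
{C, F}⁺: F→E adds E; CE→FG adds G; CG→DF adds D → {C, D, E, F, G}.
{C, G}⁺: CG→DF adds D, F; F→E adds E → {C, D, E, F, G}.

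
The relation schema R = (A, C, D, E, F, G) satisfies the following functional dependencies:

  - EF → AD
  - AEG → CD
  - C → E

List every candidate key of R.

{C, F, G}, {E, F, G}

{C, F, G}⁺: C→E adds E; EF→AD adds A, D → {A, C, D, E, F, G}. Minimal: {F, G}⁺ = {F, G}; {C, G}⁺ = {C, E, G}; {C, F}⁺ = {A, C, D, E, F} — none reach the full schema.
{E, F, G}⁺: EF→AD adds A, D; AEG→CD adds C → {A, C, D, E, F, G}. Minimal: {F, G}⁺ = {F, G}; {E, G}⁺ = {E, G}; {E, F}⁺ = {A, D, E, F} — none reach the full schema.
Any other superkey contains one of these as a subset, so there are no further candidate keys.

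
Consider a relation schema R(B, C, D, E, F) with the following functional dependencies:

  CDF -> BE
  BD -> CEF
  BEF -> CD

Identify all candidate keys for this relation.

{B, D}⁺: BD→CEF adds C, E, F → {B, C, D, E, F}. Minimal: {D}⁺ = {D}; {B}⁺ = {B} — none reach the full schema.
{B, E, F}⁺: BEF→CD adds C, D → {B, C, D, E, F}. Minimal: {E, F}⁺ = {E, F}; {B, F}⁺ = {B, F}; {B, E}⁺ = {B, E} — none reach the full schema.
{C, D, F}⁺: CDF→BE adds B, E → {B, C, D, E, F}. Minimal: {D, F}⁺ = {D, F}; {C, F}⁺ = {C, F}; {C, D}⁺ = {C, D} — none reach the full schema.

BD; BEF; CDF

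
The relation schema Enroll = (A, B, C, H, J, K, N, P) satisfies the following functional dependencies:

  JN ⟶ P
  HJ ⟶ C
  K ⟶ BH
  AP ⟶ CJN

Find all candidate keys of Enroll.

{A, K, P}; {A, J, K, N}

Attributes A, K never appear on any right-hand side, so every candidate key must contain {A, K}.
{A, K}⁺ = {A, B, H, K}, which is not all of the schema, so we must add further attributes.
{A, K, P}⁺: K→BH adds B, H; AP→CJN adds C, J, N → {A, B, C, H, J, K, N, P}.
{A, J, K, N}⁺: JN→P adds P; K→BH adds B, H; AP→CJN adds C → {A, B, C, H, J, K, N, P}.
Any other superkey contains one of these as a subset, so there are no further candidate keys.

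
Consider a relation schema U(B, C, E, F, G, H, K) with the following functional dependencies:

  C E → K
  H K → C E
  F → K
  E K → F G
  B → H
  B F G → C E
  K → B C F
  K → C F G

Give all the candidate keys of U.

{F}⁺: F→K adds K; K→BCF adds B, C; K→CFG adds G; B→H adds H; BFG→CE adds E → {B, C, E, F, G, H, K}.
{K}⁺: K→BCF adds B, C, F; K→CFG adds G; B→H adds H; BFG→CE adds E → {B, C, E, F, G, H, K}.
{C, E}⁺: CE→K adds K; EK→FG adds F, G; K→BCF adds B; B→H adds H → {B, C, E, F, G, H, K}.

{F}; {K}; {C, E}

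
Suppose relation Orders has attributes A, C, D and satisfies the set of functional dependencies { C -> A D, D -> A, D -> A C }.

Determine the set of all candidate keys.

{C}⁺: C→AD adds A, D → {A, C, D}.
{D}⁺: D→A adds A; D→AC adds C → {A, C, D}.

{C}, {D}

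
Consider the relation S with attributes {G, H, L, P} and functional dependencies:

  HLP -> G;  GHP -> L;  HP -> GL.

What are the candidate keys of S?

HP

Attributes H, P never appear on any right-hand side, so every candidate key must contain {H, P}.
{H, P}⁺ = {G, H, L, P}, which is all of the schema, so {H, P} is the only candidate key.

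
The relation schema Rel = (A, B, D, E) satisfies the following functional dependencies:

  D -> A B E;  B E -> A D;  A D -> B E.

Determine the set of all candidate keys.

D, BE

{D}⁺: D→ABE adds A, B, E → {A, B, D, E}.
{B, E}⁺: BE→AD adds A, D → {A, B, D, E}.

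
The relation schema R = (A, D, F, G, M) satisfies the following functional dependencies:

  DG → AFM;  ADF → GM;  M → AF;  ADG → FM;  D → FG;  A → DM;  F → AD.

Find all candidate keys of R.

{A}⁺: A→DM adds D, M; M→AF adds F; D→FG adds G → {A, D, F, G, M}.
{D}⁺: D→FG adds F, G; F→AD adds A; DG→AFM adds M → {A, D, F, G, M}.
{F}⁺: F→AD adds A, D; ADF→GM adds G, M → {A, D, F, G, M}.
{M}⁺: M→AF adds A, F; A→DM adds D; ADF→GM adds G → {A, D, F, G, M}.

A, D, F, M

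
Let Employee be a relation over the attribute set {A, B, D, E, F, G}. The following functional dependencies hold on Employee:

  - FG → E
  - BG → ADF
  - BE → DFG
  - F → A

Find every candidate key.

{B, E}⁺: BE→DFG adds D, F, G; F→A adds A → {A, B, D, E, F, G}. Minimal: {E}⁺ = {E}; {B}⁺ = {B} — none reach the full schema.
{B, G}⁺: BG→ADF adds A, D, F; FG→E adds E → {A, B, D, E, F, G}. Minimal: {G}⁺ = {G}; {B}⁺ = {B} — none reach the full schema.

{B, E}, {B, G}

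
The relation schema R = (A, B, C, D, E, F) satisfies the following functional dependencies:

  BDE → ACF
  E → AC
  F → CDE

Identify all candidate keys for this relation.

(B, F), (B, D, E)

Attribute B never appears on the right-hand side of any dependency, so B must belong to every candidate key.
{B}⁺ = {B}, which is not all of the schema, so we must add further attributes.
{B, F}⁺: F→CDE adds C, D, E; BDE→ACF adds A → {A, B, C, D, E, F}. Minimal: {F}⁺ = {A, C, D, E, F}; {B}⁺ = {B} — none reach the full schema.
{B, D, E}⁺: BDE→ACF adds A, C, F → {A, B, C, D, E, F}. Minimal: {D, E}⁺ = {A, C, D, E}; {B, E}⁺ = {A, B, C, E}; {B, D}⁺ = {B, D} — none reach the full schema.
Any other superkey contains one of these as a subset, so there are no further candidate keys.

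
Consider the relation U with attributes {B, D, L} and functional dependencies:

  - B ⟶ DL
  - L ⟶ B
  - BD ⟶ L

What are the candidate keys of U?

{B}, {L}

{B}⁺: B→DL adds D, L → {B, D, L}.
{L}⁺: L→B adds B; B→DL adds D → {B, D, L}.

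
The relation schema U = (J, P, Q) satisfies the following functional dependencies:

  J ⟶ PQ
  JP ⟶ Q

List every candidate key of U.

{J}⁺: J→PQ adds P, Q → {J, P, Q}.
No other minimal superkey exists.

{J}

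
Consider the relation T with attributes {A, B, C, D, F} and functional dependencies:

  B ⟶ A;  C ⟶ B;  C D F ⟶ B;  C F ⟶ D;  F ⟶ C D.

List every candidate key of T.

{F}

Attribute F never appears on the right-hand side of any dependency, so F must belong to every candidate key.
{F}⁺ = {A, B, C, D, F}, which is all of the schema, so {F} is the only candidate key.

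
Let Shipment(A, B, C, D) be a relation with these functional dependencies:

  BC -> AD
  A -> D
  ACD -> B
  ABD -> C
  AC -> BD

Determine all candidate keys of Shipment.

AB, AC, BC

{A, B}⁺: A→D adds D; ABD→C adds C → {A, B, C, D}. Minimal: {B}⁺ = {B}; {A}⁺ = {A, D} — none reach the full schema.
{A, C}⁺: A→D adds D; ACD→B adds B → {A, B, C, D}. Minimal: {C}⁺ = {C}; {A}⁺ = {A, D} — none reach the full schema.
{B, C}⁺: BC→AD adds A, D → {A, B, C, D}. Minimal: {C}⁺ = {C}; {B}⁺ = {B} — none reach the full schema.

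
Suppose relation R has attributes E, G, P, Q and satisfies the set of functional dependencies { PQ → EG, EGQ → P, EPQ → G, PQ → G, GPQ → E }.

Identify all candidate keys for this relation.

{P, Q}; {E, G, Q}

Attribute Q never appears on the right-hand side of any dependency, so Q must belong to every candidate key.
{Q}⁺ = {Q}, which is not all of the schema, so we must add further attributes.
{P, Q}⁺: PQ→EG adds E, G → {E, G, P, Q}. Minimal: {Q}⁺ = {Q}; {P}⁺ = {P} — none reach the full schema.
{E, G, Q}⁺: EGQ→P adds P → {E, G, P, Q}. Minimal: {G, Q}⁺ = {G, Q}; {E, Q}⁺ = {E, Q}; {E, G}⁺ = {E, G} — none reach the full schema.
Any other superkey contains one of these as a subset, so there are no further candidate keys.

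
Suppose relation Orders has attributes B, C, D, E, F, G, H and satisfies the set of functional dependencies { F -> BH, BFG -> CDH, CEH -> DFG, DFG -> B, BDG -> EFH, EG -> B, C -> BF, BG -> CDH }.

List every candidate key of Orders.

{B, G}⁺: BG→CDH adds C, D, H; BDG→EFH adds E, F → {B, C, D, E, F, G, H}. Minimal: {G}⁺ = {G}; {B}⁺ = {B} — none reach the full schema.
{C, E}⁺: C→BF adds B, F; F→BH adds H; CEH→DFG adds D, G → {B, C, D, E, F, G, H}. Minimal: {E}⁺ = {E}; {C}⁺ = {B, C, F, H} — none reach the full schema.
{C, G}⁺: C→BF adds B, F; BG→CDH adds D, H; BDG→EFH adds E → {B, C, D, E, F, G, H}. Minimal: {G}⁺ = {G}; {C}⁺ = {B, C, F, H} — none reach the full schema.
{E, G}⁺: EG→B adds B; BG→CDH adds C, D, H; CEH→DFG adds F → {B, C, D, E, F, G, H}. Minimal: {G}⁺ = {G}; {E}⁺ = {E} — none reach the full schema.
{F, G}⁺: F→BH adds B, H; BFG→CDH adds C, D; BDG→EFH adds E → {B, C, D, E, F, G, H}. Minimal: {G}⁺ = {G}; {F}⁺ = {B, F, H} — none reach the full schema.

{B, G}, {C, E}, {C, G}, {E, G}, {F, G}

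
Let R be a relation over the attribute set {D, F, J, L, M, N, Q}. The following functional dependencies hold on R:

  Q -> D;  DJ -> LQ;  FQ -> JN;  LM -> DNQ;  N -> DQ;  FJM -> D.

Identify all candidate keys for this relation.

{F, J, M}⁺: FJM→D adds D; DJ→LQ adds L, Q; FQ→JN adds N → {D, F, J, L, M, N, Q}. Minimal: {J, M}⁺ = {J, M}; {F, M}⁺ = {F, M}; {F, J}⁺ = {F, J} — none reach the full schema.
{F, L, M}⁺: LM→DNQ adds D, N, Q; FQ→JN adds J → {D, F, J, L, M, N, Q}. Minimal: {L, M}⁺ = {D, L, M, N, Q}; {F, M}⁺ = {F, M}; {F, L}⁺ = {F, L} — none reach the full schema.
{F, M, N}⁺: N→DQ adds D, Q; FQ→JN adds J; DJ→LQ adds L → {D, F, J, L, M, N, Q}. Minimal: {M, N}⁺ = {D, M, N, Q}; {F, N}⁺ = {D, F, J, L, N, Q}; {F, M}⁺ = {F, M} — none reach the full schema.
{F, M, Q}⁺: Q→D adds D; FQ→JN adds J, N; DJ→LQ adds L → {D, F, J, L, M, N, Q}. Minimal: {M, Q}⁺ = {D, M, Q}; {F, Q}⁺ = {D, F, J, L, N, Q}; {F, M}⁺ = {F, M} — none reach the full schema.

FJM, FLM, FMN, FMQ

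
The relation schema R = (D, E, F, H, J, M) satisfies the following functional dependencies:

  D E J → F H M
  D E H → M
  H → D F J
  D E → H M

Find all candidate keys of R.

Attribute E never appears on the right-hand side of any dependency, so E must belong to every candidate key.
{E}⁺ = {E}, which is not all of the schema, so we must add further attributes.
{D, E}⁺: DE→HM adds H, M; H→DFJ adds F, J → {D, E, F, H, J, M}. Minimal: {E}⁺ = {E}; {D}⁺ = {D} — none reach the full schema.
{E, H}⁺: H→DFJ adds D, F, J; DE→HM adds M → {D, E, F, H, J, M}. Minimal: {H}⁺ = {D, F, H, J}; {E}⁺ = {E} — none reach the full schema.

{D, E}, {E, H}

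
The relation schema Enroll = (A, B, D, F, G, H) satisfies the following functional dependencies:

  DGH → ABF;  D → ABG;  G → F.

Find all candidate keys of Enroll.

Attributes D, H never appear on any right-hand side, so every candidate key must contain {D, H}.
{D, H}⁺ = {A, B, D, F, G, H}, which is all of the schema, so {D, H} is the only candidate key.

{D, H}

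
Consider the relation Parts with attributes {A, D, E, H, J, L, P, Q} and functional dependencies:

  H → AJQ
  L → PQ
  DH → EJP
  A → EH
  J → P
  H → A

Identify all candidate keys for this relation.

Attributes D, L never appear on any right-hand side, so every candidate key must contain {D, L}.
{D, L}⁺ = {D, L, P, Q}, which is not all of the schema, so we must add further attributes.
{A, D, L}⁺: L→PQ adds P, Q; A→EH adds E, H; H→AJQ adds J → {A, D, E, H, J, L, P, Q}. Minimal: {D, L}⁺ = {D, L, P, Q}; {A, L}⁺ = {A, E, H, J, L, P, Q}; {A, D}⁺ = {A, D, E, H, J, P, Q} — none reach the full schema.
{D, H, L}⁺: H→AJQ adds A, J, Q; L→PQ adds P; DH→EJP adds E → {A, D, E, H, J, L, P, Q}. Minimal: {H, L}⁺ = {A, E, H, J, L, P, Q}; {D, L}⁺ = {D, L, P, Q}; {D, H}⁺ = {A, D, E, H, J, P, Q} — none reach the full schema.

{A, D, L}, {D, H, L}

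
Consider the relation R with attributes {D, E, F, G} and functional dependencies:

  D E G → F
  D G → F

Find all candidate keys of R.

Attributes D, E, G never appear on any right-hand side, so every candidate key must contain {D, E, G}.
{D, E, G}⁺ = {D, E, F, G}, which is all of the schema, so {D, E, G} is the only candidate key.

DEG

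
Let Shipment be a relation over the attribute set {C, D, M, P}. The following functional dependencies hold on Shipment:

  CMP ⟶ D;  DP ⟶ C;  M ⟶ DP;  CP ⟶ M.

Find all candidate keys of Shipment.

(M); (C, P); (D, P)

{M}⁺: M→DP adds D, P; DP→C adds C → {C, D, M, P}.
{C, P}⁺: CP→M adds M; CMP→D adds D → {C, D, M, P}. Minimal: {P}⁺ = {P}; {C}⁺ = {C} — none reach the full schema.
{D, P}⁺: DP→C adds C; CP→M adds M → {C, D, M, P}. Minimal: {P}⁺ = {P}; {D}⁺ = {D} — none reach the full schema.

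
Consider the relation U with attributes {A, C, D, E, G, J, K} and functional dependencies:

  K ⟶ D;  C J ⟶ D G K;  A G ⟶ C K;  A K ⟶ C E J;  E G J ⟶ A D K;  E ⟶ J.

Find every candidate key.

AG, AK, CE, EG, ACJ

{A, G}⁺: AG→CK adds C, K; AK→CEJ adds E, J; EGJ→ADK adds D → {A, C, D, E, G, J, K}.
{A, K}⁺: K→D adds D; AK→CEJ adds C, E, J; CJ→DGK adds G → {A, C, D, E, G, J, K}.
{C, E}⁺: E→J adds J; CJ→DGK adds D, G, K; EGJ→ADK adds A → {A, C, D, E, G, J, K}.
{E, G}⁺: E→J adds J; EGJ→ADK adds A, D, K; AG→CK adds C → {A, C, D, E, G, J, K}.
{A, C, J}⁺: CJ→DGK adds D, G, K; AK→CEJ adds E → {A, C, D, E, G, J, K}.
Any other superkey contains one of these as a subset, so there are no further candidate keys.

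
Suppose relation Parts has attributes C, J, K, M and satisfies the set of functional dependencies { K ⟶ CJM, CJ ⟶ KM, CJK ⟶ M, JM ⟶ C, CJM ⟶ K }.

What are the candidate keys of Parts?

{K}⁺: K→CJM adds C, J, M → {C, J, K, M}.
{C, J}⁺: CJ→KM adds K, M → {C, J, K, M}.
{J, M}⁺: JM→C adds C; CJM→K adds K → {C, J, K, M}.
Any other superkey contains one of these as a subset, so there are no further candidate keys.

(K), (C, J), (J, M)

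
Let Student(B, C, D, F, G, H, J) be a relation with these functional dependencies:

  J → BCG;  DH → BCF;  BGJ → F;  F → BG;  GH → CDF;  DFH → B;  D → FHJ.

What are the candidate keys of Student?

{D}⁺: D→FHJ adds F, H, J; J→BCG adds B, C, G → {B, C, D, F, G, H, J}.
{F, H}⁺: F→BG adds B, G; GH→CDF adds C, D; D→FHJ adds J → {B, C, D, F, G, H, J}.
{G, H}⁺: GH→CDF adds C, D, F; DFH→B adds B; D→FHJ adds J → {B, C, D, F, G, H, J}.
{H, J}⁺: J→BCG adds B, C, G; BGJ→F adds F; GH→CDF adds D → {B, C, D, F, G, H, J}.

(D), (F, H), (G, H), (H, J)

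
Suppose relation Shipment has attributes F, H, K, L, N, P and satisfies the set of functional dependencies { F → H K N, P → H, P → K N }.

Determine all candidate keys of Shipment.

Attributes F, L, P never appear on any right-hand side, so every candidate key must contain {F, L, P}.
{F, L, P}⁺ = {F, H, K, L, N, P}, which is all of the schema, so {F, L, P} is the only candidate key.

{F, L, P}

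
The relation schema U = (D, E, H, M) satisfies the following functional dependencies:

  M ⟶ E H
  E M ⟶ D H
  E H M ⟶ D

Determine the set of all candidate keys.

(M)

Attribute M never appears on the right-hand side of any dependency, so M must belong to every candidate key.
{M}⁺ = {D, E, H, M}, which is all of the schema, so {M} is the only candidate key.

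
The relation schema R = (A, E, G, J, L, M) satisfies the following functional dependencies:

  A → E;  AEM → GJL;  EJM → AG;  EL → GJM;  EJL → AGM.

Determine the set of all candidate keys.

AL, AM, EL, EJM

{A, L}⁺: A→E adds E; EL→GJM adds G, J, M → {A, E, G, J, L, M}.
{A, M}⁺: A→E adds E; AEM→GJL adds G, J, L → {A, E, G, J, L, M}.
{E, L}⁺: EL→GJM adds G, J, M; EJL→AGM adds A → {A, E, G, J, L, M}.
{E, J, M}⁺: EJM→AG adds A, G; AEM→GJL adds L → {A, E, G, J, L, M}.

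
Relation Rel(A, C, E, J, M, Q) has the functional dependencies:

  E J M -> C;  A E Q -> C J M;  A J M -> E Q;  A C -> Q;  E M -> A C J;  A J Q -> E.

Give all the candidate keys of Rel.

(E, M), (A, C, E), (A, C, J), (A, E, Q), (A, J, M), (A, J, Q)

{E, M}⁺: EM→ACJ adds A, C, J; AJM→EQ adds Q → {A, C, E, J, M, Q}.
{A, C, E}⁺: AC→Q adds Q; AEQ→CJM adds J, M → {A, C, E, J, M, Q}.
{A, C, J}⁺: AC→Q adds Q; AJQ→E adds E; AEQ→CJM adds M → {A, C, E, J, M, Q}.
{A, E, Q}⁺: AEQ→CJM adds C, J, M → {A, C, E, J, M, Q}.
{A, J, M}⁺: AJM→EQ adds E, Q; EM→ACJ adds C → {A, C, E, J, M, Q}.
{A, J, Q}⁺: AJQ→E adds E; AEQ→CJM adds C, M → {A, C, E, J, M, Q}.
Any other superkey contains one of these as a subset, so there are no further candidate keys.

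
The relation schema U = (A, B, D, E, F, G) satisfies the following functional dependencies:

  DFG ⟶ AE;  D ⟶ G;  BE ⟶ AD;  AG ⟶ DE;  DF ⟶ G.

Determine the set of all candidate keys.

(B, D, F), (B, E, F), (A, B, F, G)

Attributes B, F never appear on any right-hand side, so every candidate key must contain {B, F}.
{B, F}⁺ = {B, F}, which is not all of the schema, so we must add further attributes.
{B, D, F}⁺: D→G adds G; DFG→AE adds A, E → {A, B, D, E, F, G}. Minimal: {D, F}⁺ = {A, D, E, F, G}; {B, F}⁺ = {B, F}; {B, D}⁺ = {B, D, G} — none reach the full schema.
{B, E, F}⁺: BE→AD adds A, D; DF→G adds G → {A, B, D, E, F, G}. Minimal: {E, F}⁺ = {E, F}; {B, F}⁺ = {B, F}; {B, E}⁺ = {A, B, D, E, G} — none reach the full schema.
{A, B, F, G}⁺: AG→DE adds D, E → {A, B, D, E, F, G}. Minimal: {B, F, G}⁺ = {B, F, G}; {A, F, G}⁺ = {A, D, E, F, G}; {A, B, G}⁺ = {A, B, D, E, G}; … — none reach the full schema.
Any other superkey contains one of these as a subset, so there are no further candidate keys.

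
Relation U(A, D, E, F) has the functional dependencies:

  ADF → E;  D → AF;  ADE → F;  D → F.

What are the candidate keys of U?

(D)

Attribute D never appears on the right-hand side of any dependency, so D must belong to every candidate key.
{D}⁺ = {A, D, E, F}, which is all of the schema, so {D} is the only candidate key.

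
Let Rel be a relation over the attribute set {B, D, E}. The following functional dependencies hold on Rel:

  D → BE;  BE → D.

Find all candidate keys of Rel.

D; BE

{D}⁺: D→BE adds B, E → {B, D, E}.
{B, E}⁺: BE→D adds D → {B, D, E}. Minimal: {E}⁺ = {E}; {B}⁺ = {B} — none reach the full schema.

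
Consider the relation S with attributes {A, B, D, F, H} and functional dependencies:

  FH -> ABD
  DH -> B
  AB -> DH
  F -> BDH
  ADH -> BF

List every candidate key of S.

{F}, {A, B}, {A, D, H}

{F}⁺: F→BDH adds B, D, H; FH→ABD adds A → {A, B, D, F, H}.
{A, B}⁺: AB→DH adds D, H; ADH→BF adds F → {A, B, D, F, H}. Minimal: {B}⁺ = {B}; {A}⁺ = {A} — none reach the full schema.
{A, D, H}⁺: DH→B adds B; ADH→BF adds F → {A, B, D, F, H}. Minimal: {D, H}⁺ = {B, D, H}; {A, H}⁺ = {A, H}; {A, D}⁺ = {A, D} — none reach the full schema.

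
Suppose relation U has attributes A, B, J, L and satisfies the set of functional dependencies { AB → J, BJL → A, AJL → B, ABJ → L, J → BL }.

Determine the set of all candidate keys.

{J}, {A, B}

{J}⁺: J→BL adds B, L; BJL→A adds A → {A, B, J, L}.
{A, B}⁺: AB→J adds J; ABJ→L adds L → {A, B, J, L}. Minimal: {B}⁺ = {B}; {A}⁺ = {A} — none reach the full schema.
Any other superkey contains one of these as a subset, so there are no further candidate keys.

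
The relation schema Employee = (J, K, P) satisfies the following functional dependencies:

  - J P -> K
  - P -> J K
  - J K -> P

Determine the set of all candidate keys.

{P}, {J, K}

{P}⁺: P→JK adds J, K → {J, K, P}.
{J, K}⁺: JK→P adds P → {J, K, P}.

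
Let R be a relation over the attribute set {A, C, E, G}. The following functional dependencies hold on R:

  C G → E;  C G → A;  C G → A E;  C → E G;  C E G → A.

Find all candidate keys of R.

Attribute C never appears on the right-hand side of any dependency, so C must belong to every candidate key.
{C}⁺ = {A, C, E, G}, which is all of the schema, so {C} is the only candidate key.

{C}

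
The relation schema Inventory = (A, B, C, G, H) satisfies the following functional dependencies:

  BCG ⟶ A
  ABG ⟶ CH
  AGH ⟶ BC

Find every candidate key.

ABG; AGH; BCG

Attribute G never appears on the right-hand side of any dependency, so G must belong to every candidate key.
{G}⁺ = {G}, which is not all of the schema, so we must add further attributes.
{A, B, G}⁺: ABG→CH adds C, H → {A, B, C, G, H}. Minimal: {B, G}⁺ = {B, G}; {A, G}⁺ = {A, G}; {A, B}⁺ = {A, B} — none reach the full schema.
{A, G, H}⁺: AGH→BC adds B, C → {A, B, C, G, H}. Minimal: {G, H}⁺ = {G, H}; {A, H}⁺ = {A, H}; {A, G}⁺ = {A, G} — none reach the full schema.
{B, C, G}⁺: BCG→A adds A; ABG→CH adds H → {A, B, C, G, H}. Minimal: {C, G}⁺ = {C, G}; {B, G}⁺ = {B, G}; {B, C}⁺ = {B, C} — none reach the full schema.
Any other superkey contains one of these as a subset, so there are no further candidate keys.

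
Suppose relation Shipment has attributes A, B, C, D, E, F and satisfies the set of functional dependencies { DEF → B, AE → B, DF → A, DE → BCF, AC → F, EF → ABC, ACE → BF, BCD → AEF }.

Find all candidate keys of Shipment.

DE, BCD

Attribute D never appears on the right-hand side of any dependency, so D must belong to every candidate key.
{D}⁺ = {D}, which is not all of the schema, so we must add further attributes.
{D, E}⁺: DE→BCF adds B, C, F; EF→ABC adds A → {A, B, C, D, E, F}. Minimal: {E}⁺ = {E}; {D}⁺ = {D} — none reach the full schema.
{B, C, D}⁺: BCD→AEF adds A, E, F → {A, B, C, D, E, F}. Minimal: {C, D}⁺ = {C, D}; {B, D}⁺ = {B, D}; {B, C}⁺ = {B, C} — none reach the full schema.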